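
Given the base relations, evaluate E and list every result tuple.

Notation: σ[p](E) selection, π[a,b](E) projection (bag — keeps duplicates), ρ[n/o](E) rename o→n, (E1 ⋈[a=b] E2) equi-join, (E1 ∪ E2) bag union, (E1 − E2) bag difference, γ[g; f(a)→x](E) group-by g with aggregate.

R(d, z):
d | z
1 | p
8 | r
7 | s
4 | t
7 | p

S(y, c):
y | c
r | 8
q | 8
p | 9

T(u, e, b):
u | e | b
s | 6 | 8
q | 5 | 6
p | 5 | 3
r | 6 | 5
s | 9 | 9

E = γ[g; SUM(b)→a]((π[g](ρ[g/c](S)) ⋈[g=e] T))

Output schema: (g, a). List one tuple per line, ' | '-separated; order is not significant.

Subexpression sizes:
  S → 3
  ρ[g/c](S) → 3
  π[g](ρ[g/c](S)) → 3
  T → 5
  (π[g](ρ[g/c](S)) ⋈[g=e] T) → 1
  γ[g; SUM(b)→a]((π[g](ρ[g/c](S)) ⋈[g=e] T)) → 1

== RESULT ==
g | a
9 | 9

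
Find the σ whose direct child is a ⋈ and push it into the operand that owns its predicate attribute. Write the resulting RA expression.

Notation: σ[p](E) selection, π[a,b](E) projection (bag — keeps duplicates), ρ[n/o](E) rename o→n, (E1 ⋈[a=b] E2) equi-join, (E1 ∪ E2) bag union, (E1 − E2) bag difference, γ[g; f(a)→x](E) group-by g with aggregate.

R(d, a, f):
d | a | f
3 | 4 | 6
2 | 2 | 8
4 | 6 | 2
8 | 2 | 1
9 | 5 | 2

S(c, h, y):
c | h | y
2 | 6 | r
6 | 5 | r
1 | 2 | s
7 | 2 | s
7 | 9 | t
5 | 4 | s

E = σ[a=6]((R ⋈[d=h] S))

σ filters on a, owned by the left side.
E' = (σ[a=6](R) ⋈[d=h] S)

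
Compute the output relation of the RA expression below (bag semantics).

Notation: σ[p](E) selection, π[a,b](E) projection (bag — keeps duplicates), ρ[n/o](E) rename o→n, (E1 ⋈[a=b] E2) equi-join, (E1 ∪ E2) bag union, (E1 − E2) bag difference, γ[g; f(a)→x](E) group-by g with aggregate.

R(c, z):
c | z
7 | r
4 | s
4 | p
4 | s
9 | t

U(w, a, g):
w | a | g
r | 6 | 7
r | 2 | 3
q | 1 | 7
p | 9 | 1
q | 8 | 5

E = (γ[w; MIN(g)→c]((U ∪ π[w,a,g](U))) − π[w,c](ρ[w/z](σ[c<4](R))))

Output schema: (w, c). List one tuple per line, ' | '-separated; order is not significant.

Per-node cardinality:
  U → 5
  U → 5
  π[w,a,g](U) → 5
  (U ∪ π[w,a,g](U)) → 10
  γ[w; MIN(g)→c]((U ∪ π[w,a,g](U))) → 3
  R → 5
  σ[c<4](R) → 0
  ρ[w/z](σ[c<4](R)) → 0
  π[w,c](ρ[w/z](σ[c<4](R))) → 0
  (γ[w; MIN(g)→c]((U ∪ π[w,a,g](U))) − π[w,c](ρ[w/z](σ[c<4](R)))) → 3

== RESULT ==
w | c
p | 1
q | 5
r | 3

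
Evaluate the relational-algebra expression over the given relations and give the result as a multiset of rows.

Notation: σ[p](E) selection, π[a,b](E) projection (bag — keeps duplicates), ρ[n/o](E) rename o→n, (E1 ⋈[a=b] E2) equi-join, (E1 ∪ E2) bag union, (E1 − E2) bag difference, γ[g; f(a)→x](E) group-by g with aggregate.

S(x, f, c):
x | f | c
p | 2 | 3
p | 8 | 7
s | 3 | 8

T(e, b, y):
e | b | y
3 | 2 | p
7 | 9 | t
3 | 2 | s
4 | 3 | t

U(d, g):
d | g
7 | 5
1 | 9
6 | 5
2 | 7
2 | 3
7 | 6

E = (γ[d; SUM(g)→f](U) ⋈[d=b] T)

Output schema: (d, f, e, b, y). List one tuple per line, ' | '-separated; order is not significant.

Subexpression sizes:
  U → 6
  γ[d; SUM(g)→f](U) → 4
  T → 4
  (γ[d; SUM(g)→f](U) ⋈[d=b] T) → 2

== RESULT ==
d | f | e | b | y
2 | 10 | 3 | 2 | p
2 | 10 | 3 | 2 | s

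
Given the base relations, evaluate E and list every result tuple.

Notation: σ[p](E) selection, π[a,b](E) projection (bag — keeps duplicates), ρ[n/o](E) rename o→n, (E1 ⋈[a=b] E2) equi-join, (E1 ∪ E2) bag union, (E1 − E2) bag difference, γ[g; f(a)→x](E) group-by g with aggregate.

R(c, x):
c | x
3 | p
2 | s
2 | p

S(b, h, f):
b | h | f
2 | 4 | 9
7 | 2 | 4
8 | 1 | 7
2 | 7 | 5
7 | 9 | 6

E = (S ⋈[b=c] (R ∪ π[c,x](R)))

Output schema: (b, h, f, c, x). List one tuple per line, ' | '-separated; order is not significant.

Stepwise |·|:
  S → 5
  R → 3
  R → 3
  π[c,x](R) → 3
  (R ∪ π[c,x](R)) → 6
  (S ⋈[b=c] (R ∪ π[c,x](R))) → 8

== RESULT ==
b | h | f | c | x
2 | 4 | 9 | 2 | p
2 | 4 | 9 | 2 | p
2 | 4 | 9 | 2 | s
2 | 4 | 9 | 2 | s
2 | 7 | 5 | 2 | p
2 | 7 | 5 | 2 | p
2 | 7 | 5 | 2 | s
2 | 7 | 5 | 2 | s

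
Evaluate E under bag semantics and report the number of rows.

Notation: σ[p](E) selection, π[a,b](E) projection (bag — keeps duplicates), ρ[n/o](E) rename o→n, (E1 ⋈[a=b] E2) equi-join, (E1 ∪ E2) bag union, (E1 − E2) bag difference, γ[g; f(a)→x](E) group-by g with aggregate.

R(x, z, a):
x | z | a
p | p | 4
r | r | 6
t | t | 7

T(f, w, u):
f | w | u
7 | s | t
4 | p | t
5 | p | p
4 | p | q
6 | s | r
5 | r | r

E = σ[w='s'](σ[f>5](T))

Subexpression sizes:
  T → 6
  σ[f>5](T) → 2
  σ[w='s'](σ[f>5](T)) → 2

|E| = 2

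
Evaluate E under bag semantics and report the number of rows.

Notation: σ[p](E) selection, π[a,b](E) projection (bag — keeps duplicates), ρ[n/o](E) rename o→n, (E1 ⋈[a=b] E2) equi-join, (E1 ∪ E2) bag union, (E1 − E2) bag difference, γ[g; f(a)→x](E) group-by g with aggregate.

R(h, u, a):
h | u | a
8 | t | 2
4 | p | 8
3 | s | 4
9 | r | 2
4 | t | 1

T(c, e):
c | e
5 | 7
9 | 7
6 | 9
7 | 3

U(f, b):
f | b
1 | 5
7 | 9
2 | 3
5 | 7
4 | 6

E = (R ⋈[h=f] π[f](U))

Per-node cardinality:
  R → 5
  U → 5
  π[f](U) → 5
  (R ⋈[h=f] π[f](U)) → 2

|E| = 2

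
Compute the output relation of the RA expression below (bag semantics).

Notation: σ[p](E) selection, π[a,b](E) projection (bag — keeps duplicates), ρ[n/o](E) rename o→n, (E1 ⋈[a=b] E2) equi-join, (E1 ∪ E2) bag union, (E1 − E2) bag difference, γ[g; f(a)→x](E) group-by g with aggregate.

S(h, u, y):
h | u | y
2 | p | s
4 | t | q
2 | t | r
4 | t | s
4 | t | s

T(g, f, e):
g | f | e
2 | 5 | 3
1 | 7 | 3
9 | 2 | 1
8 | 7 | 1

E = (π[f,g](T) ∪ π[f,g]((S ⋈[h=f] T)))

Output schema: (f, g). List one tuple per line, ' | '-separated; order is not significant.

Stepwise |·|:
  T → 4
  π[f,g](T) → 4
  S → 5
  T → 4
  (S ⋈[h=f] T) → 2
  π[f,g]((S ⋈[h=f] T)) → 2
  (π[f,g](T) ∪ π[f,g]((S ⋈[h=f] T))) → 6

== RESULT ==
f | g
2 | 9
2 | 9
2 | 9
5 | 2
7 | 1
7 | 8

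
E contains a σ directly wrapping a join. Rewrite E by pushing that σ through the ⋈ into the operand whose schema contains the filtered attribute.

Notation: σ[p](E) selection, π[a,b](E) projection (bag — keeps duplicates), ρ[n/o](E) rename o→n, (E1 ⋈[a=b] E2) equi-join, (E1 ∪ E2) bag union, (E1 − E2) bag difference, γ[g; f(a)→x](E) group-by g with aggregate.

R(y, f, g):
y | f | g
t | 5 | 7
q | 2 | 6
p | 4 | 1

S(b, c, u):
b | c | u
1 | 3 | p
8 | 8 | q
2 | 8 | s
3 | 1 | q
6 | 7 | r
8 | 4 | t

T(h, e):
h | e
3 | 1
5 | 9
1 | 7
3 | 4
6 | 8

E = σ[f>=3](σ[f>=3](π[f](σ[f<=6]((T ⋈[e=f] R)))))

σ filters on f, owned by the right side.
E' = σ[f>=3](σ[f>=3](π[f]((T ⋈[e=f] σ[f<=6](R)))))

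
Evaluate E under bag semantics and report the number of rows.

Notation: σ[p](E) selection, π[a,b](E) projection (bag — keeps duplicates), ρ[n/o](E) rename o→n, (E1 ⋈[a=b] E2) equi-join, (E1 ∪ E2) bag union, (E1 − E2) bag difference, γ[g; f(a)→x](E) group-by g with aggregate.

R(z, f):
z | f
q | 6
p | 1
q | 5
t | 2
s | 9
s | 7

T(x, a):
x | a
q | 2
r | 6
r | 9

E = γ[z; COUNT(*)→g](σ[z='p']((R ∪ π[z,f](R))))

Per-node cardinality:
  R → 6
  R → 6
  π[z,f](R) → 6
  (R ∪ π[z,f](R)) → 12
  σ[z='p']((R ∪ π[z,f](R))) → 2
  γ[z; COUNT(*)→g](σ[z='p']((R ∪ π[z,f](R)))) → 1

|E| = 1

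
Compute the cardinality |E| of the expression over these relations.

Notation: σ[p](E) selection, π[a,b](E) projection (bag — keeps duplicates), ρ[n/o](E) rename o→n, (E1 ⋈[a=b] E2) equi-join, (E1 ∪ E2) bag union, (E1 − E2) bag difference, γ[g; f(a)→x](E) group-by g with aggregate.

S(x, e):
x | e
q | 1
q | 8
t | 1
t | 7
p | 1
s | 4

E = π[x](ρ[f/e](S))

Row counts bottom-up:
  S → 6
  ρ[f/e](S) → 6
  π[x](ρ[f/e](S)) → 6

|E| = 6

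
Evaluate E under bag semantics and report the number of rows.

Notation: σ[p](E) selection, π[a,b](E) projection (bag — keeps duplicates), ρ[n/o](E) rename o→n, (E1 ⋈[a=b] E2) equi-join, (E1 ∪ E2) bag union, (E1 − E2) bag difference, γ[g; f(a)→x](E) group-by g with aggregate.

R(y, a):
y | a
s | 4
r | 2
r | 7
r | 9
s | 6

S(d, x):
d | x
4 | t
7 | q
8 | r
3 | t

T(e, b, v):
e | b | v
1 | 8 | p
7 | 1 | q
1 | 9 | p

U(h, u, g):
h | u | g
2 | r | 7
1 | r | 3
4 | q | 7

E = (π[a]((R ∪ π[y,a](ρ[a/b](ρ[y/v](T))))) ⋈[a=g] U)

Stepwise |·|:
  R → 5
  T → 3
  ρ[y/v](T) → 3
  ρ[a/b](ρ[y/v](T)) → 3
  π[y,a](ρ[a/b](ρ[y/v](T))) → 3
  (R ∪ π[y,a](ρ[a/b](ρ[y/v](T)))) → 8
  π[a]((R ∪ π[y,a](ρ[a/b](ρ[y/v](T))))) → 8
  U → 3
  (π[a]((R ∪ π[y,a](ρ[a/b](ρ[y/v](T))))) ⋈[a=g] U) → 2

|E| = 2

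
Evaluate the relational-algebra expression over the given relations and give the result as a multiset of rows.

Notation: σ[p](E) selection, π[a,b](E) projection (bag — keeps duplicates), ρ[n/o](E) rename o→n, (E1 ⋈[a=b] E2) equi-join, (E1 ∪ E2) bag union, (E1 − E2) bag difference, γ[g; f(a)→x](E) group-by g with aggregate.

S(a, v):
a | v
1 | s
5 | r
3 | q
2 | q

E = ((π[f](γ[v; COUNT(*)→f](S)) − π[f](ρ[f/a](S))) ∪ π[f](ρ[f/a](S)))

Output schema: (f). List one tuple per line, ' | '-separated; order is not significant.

Row counts bottom-up:
  S → 4
  γ[v; COUNT(*)→f](S) → 3
  π[f](γ[v; COUNT(*)→f](S)) → 3
  S → 4
  ρ[f/a](S) → 4
  π[f](ρ[f/a](S)) → 4
  (π[f](γ[v; COUNT(*)→f](S)) − π[f](ρ[f/a](S))) → 1
  S → 4
  ρ[f/a](S) → 4
  π[f](ρ[f/a](S)) → 4
  ((π[f](γ[v; COUNT(*)→f](S)) − π[f](ρ[f/a](S))) ∪ π[f](ρ[f/a](S))) → 5

== RESULT ==
f
1
1
2
3
5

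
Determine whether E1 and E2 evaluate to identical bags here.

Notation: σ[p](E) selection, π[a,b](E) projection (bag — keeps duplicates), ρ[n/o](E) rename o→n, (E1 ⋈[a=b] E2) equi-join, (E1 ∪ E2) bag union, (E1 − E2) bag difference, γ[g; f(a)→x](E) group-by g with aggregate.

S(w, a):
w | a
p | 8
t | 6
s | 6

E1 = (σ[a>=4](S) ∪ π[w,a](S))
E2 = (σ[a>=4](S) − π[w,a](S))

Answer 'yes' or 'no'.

E1 stepwise |·|:
  S → 3
  σ[a>=4](S) → 3
  S → 3
  π[w,a](S) → 3
  (σ[a>=4](S) ∪ π[w,a](S)) → 6
E2 stepwise |·|:
  S → 3
  σ[a>=4](S) → 3
  S → 3
  π[w,a](S) → 3
  (σ[a>=4](S) − π[w,a](S)) → 0

E1 result:
w | a
p | 8
p | 8
s | 6
s | 6
t | 6
t | 6
E2 result:
w | a
(0 rows)
Witness: ('s', 6) appears 2× in E1 but 0× in E2.

no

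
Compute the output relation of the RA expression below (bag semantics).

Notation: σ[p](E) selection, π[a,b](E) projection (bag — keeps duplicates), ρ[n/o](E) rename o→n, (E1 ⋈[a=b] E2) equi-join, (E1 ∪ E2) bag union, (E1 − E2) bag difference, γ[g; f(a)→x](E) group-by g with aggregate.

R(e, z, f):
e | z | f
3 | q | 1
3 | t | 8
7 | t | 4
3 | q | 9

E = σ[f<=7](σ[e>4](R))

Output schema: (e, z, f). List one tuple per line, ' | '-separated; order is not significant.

Per-node cardinality:
  R → 4
  σ[e>4](R) → 1
  σ[f<=7](σ[e>4](R)) → 1

== RESULT ==
e | z | f
7 | t | 4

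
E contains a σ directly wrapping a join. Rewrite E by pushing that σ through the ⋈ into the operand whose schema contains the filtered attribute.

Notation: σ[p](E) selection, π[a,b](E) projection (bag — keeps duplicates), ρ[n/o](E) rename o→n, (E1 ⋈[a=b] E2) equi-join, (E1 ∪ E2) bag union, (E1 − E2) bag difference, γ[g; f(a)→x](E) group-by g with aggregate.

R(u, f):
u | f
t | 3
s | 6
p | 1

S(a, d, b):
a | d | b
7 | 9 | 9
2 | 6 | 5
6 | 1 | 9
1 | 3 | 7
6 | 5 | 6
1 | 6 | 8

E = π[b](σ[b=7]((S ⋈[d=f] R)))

σ filters on b, owned by the left side.
E' = π[b]((σ[b=7](S) ⋈[d=f] R))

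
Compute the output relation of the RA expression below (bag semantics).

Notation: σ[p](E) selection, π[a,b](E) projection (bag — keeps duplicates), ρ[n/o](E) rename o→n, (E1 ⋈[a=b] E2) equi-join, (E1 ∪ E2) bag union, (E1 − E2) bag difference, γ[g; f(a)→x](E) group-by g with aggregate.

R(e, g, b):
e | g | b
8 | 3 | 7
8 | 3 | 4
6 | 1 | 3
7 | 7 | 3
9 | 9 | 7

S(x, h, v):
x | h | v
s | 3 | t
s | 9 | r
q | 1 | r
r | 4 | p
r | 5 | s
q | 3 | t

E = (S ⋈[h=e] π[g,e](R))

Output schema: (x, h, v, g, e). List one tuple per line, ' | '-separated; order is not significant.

Row counts bottom-up:
  S → 6
  R → 5
  π[g,e](R) → 5
  (S ⋈[h=e] π[g,e](R)) → 1

== RESULT ==
x | h | v | g | e
s | 9 | r | 9 | 9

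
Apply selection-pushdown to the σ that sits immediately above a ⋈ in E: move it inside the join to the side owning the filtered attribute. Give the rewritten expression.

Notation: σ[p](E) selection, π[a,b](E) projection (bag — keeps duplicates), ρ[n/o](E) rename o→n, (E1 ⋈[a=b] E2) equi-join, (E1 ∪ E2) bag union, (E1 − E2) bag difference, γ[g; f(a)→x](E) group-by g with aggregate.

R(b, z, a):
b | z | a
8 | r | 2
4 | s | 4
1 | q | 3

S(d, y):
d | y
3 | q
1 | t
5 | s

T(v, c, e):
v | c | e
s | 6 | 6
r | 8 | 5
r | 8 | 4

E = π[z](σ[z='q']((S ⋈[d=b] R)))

σ filters on z, owned by the right side.
E' = π[z]((S ⋈[d=b] σ[z='q'](R)))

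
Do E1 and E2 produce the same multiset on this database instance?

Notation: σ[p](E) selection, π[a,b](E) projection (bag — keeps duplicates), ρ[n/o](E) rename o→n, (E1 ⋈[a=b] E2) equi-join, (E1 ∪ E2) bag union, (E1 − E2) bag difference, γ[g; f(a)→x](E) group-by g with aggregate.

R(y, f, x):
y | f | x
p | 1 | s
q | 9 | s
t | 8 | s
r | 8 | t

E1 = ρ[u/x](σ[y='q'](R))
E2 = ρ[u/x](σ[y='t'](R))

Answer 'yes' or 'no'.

E1 subexpression sizes:
  R → 4
  σ[y='q'](R) → 1
  ρ[u/x](σ[y='q'](R)) → 1
E2 subexpression sizes:
  R → 4
  σ[y='t'](R) → 1
  ρ[u/x](σ[y='t'](R)) → 1

E1 result:
y | f | u
q | 9 | s
E2 result:
y | f | u
t | 8 | s
Witness: ('q', 9, 's') appears 1× in E1 but 0× in E2.

no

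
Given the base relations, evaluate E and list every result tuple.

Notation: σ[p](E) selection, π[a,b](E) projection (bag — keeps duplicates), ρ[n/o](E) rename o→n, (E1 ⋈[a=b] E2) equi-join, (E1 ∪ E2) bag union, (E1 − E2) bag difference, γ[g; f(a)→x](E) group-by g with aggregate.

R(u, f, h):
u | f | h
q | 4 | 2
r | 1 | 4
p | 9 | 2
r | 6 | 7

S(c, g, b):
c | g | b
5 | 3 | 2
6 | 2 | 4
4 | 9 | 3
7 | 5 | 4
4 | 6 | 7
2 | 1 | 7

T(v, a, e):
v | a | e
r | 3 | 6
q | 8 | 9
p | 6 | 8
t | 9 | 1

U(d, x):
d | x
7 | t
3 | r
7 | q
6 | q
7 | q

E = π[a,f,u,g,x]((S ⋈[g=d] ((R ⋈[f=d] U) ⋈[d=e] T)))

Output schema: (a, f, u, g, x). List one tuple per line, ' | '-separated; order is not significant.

Stepwise |·|:
  S → 6
  R → 4
  U → 5
  (R ⋈[f=d] U) → 1
  T → 4
  ((R ⋈[f=d] U) ⋈[d=e] T) → 1
  (S ⋈[g=d] ((R ⋈[f=d] U) ⋈[d=e] T)) → 1
  π[a,f,u,g,x]((S ⋈[g=d] ((R ⋈[f=d] U) ⋈[d=e] T))) → 1

== RESULT ==
a | f | u | g | x
3 | 6 | r | 6 | q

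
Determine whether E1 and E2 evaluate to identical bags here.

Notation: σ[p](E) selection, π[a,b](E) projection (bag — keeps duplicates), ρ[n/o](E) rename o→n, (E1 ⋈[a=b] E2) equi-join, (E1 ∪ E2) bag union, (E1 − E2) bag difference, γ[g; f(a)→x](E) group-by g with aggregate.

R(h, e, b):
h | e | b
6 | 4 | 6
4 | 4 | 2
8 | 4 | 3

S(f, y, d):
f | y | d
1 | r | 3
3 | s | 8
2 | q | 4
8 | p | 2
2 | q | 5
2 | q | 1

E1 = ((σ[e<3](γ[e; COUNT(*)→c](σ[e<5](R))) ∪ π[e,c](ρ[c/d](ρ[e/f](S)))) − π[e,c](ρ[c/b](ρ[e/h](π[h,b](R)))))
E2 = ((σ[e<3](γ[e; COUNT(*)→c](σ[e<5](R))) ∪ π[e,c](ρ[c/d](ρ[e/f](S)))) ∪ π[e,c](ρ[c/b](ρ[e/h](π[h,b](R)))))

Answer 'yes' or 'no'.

E1 row counts bottom-up:
  R → 3
  σ[e<5](R) → 3
  γ[e; COUNT(*)→c](σ[e<5](R)) → 1
  σ[e<3](γ[e; COUNT(*)→c](σ[e<5](R))) → 0
  S → 6
  ρ[e/f](S) → 6
  ρ[c/d](ρ[e/f](S)) → 6
  π[e,c](ρ[c/d](ρ[e/f](S))) → 6
  (σ[e<3](γ[e; COUNT(*)→c](σ[e<5](R))) ∪ π[e,c](ρ[c/d](ρ[e/f](S)))) → 6
  R → 3
  π[h,b](R) → 3
  ρ[e/h](π[h,b](R)) → 3
  ρ[c/b](ρ[e/h](π[h,b](R))) → 3
  π[e,c](ρ[c/b](ρ[e/h](π[h,b](R)))) → 3
  ((σ[e<3](γ[e; COUNT(*)→c](σ[e<5](R))) ∪ π[e,c](ρ[c/d](ρ[e/f](S)))) − π[e,c](ρ[c/b](ρ[e/h](π[h,b](R))))) → 6
E2 row counts bottom-up:
  R → 3
  σ[e<5](R) → 3
  γ[e; COUNT(*)→c](σ[e<5](R)) → 1
  σ[e<3](γ[e; COUNT(*)→c](σ[e<5](R))) → 0
  S → 6
  ρ[e/f](S) → 6
  ρ[c/d](ρ[e/f](S)) → 6
  π[e,c](ρ[c/d](ρ[e/f](S))) → 6
  (σ[e<3](γ[e; COUNT(*)→c](σ[e<5](R))) ∪ π[e,c](ρ[c/d](ρ[e/f](S)))) → 6
  R → 3
  π[h,b](R) → 3
  ρ[e/h](π[h,b](R)) → 3
  ρ[c/b](ρ[e/h](π[h,b](R))) → 3
  π[e,c](ρ[c/b](ρ[e/h](π[h,b](R)))) → 3
  ((σ[e<3](γ[e; COUNT(*)→c](σ[e<5](R))) ∪ π[e,c](ρ[c/d](ρ[e/f](S)))) ∪ π[e,c](ρ[c/b](ρ[e/h](π[h,b](R))))) → 9

E1 result:
e | c
1 | 3
2 | 1
2 | 4
2 | 5
3 | 8
8 | 2
E2 result:
e | c
1 | 3
2 | 1
2 | 4
2 | 5
3 | 8
4 | 2
6 | 6
8 | 2
8 | 3
Witness: (4, 2) appears 0× in E1 but 1× in E2.

no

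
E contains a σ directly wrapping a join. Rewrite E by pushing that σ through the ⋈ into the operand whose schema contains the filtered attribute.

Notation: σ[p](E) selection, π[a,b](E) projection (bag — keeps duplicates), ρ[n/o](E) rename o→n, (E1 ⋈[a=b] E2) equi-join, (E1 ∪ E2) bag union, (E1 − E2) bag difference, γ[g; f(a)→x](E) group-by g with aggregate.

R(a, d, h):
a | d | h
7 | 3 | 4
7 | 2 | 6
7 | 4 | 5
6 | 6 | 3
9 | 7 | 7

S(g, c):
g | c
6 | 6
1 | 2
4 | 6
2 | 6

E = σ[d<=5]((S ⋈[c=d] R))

σ filters on d, owned by the right side.
E' = (S ⋈[c=d] σ[d<=5](R))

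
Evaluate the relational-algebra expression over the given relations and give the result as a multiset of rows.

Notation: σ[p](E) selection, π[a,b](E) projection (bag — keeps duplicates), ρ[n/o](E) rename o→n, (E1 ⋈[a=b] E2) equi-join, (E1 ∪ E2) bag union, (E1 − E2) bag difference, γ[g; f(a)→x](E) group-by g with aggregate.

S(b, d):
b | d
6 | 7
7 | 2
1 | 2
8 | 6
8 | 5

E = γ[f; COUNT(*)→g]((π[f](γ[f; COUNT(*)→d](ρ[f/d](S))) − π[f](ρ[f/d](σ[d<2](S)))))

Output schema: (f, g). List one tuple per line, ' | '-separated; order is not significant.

Row counts bottom-up:
  S → 5
  ρ[f/d](S) → 5
  γ[f; COUNT(*)→d](ρ[f/d](S)) → 4
  π[f](γ[f; COUNT(*)→d](ρ[f/d](S))) → 4
  S → 5
  σ[d<2](S) → 0
  ρ[f/d](σ[d<2](S)) → 0
  π[f](ρ[f/d](σ[d<2](S))) → 0
  (π[f](γ[f; COUNT(*)→d](ρ[f/d](S))) − π[f](ρ[f/d](σ[d<2](S)))) → 4
  γ[f; COUNT(*)→g]((π[f](γ[f; COUNT(*)→d](ρ[f/d](S))) − π[f](ρ[f/d](σ[d<2](S))))) → 4

== RESULT ==
f | g
2 | 1
5 | 1
6 | 1
7 | 1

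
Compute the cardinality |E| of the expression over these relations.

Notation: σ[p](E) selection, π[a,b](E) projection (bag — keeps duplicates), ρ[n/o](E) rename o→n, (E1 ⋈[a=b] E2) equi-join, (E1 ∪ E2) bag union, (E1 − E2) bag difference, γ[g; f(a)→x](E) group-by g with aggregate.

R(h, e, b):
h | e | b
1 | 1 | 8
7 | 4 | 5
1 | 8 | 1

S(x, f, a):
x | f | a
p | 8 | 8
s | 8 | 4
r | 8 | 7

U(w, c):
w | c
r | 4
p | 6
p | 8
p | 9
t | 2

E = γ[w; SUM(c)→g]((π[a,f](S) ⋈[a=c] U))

Subexpression sizes:
  S → 3
  π[a,f](S) → 3
  U → 5
  (π[a,f](S) ⋈[a=c] U) → 2
  γ[w; SUM(c)→g]((π[a,f](S) ⋈[a=c] U)) → 2

|E| = 2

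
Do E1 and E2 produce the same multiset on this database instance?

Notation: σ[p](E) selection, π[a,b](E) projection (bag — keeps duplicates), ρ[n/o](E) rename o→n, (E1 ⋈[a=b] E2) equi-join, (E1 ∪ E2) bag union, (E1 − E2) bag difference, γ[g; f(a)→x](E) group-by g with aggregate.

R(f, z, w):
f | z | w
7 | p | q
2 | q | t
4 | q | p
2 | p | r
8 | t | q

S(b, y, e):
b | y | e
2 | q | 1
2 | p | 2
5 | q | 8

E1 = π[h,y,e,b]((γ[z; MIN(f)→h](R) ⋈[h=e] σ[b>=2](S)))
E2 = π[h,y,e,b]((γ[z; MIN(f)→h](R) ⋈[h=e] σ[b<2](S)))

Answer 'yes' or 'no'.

E1 per-node cardinality:
  R → 5
  γ[z; MIN(f)→h](R) → 3
  S → 3
  σ[b>=2](S) → 3
  (γ[z; MIN(f)→h](R) ⋈[h=e] σ[b>=2](S)) → 3
  π[h,y,e,b]((γ[z; MIN(f)→h](R) ⋈[h=e] σ[b>=2](S))) → 3
E2 per-node cardinality:
  R → 5
  γ[z; MIN(f)→h](R) → 3
  S → 3
  σ[b<2](S) → 0
  (γ[z; MIN(f)→h](R) ⋈[h=e] σ[b<2](S)) → 0
  π[h,y,e,b]((γ[z; MIN(f)→h](R) ⋈[h=e] σ[b<2](S))) → 0

E1 result:
h | y | e | b
2 | p | 2 | 2
2 | p | 2 | 2
8 | q | 8 | 5
E2 result:
h | y | e | b
(0 rows)
Witness: (8, 'q', 8, 5) appears 1× in E1 but 0× in E2.

no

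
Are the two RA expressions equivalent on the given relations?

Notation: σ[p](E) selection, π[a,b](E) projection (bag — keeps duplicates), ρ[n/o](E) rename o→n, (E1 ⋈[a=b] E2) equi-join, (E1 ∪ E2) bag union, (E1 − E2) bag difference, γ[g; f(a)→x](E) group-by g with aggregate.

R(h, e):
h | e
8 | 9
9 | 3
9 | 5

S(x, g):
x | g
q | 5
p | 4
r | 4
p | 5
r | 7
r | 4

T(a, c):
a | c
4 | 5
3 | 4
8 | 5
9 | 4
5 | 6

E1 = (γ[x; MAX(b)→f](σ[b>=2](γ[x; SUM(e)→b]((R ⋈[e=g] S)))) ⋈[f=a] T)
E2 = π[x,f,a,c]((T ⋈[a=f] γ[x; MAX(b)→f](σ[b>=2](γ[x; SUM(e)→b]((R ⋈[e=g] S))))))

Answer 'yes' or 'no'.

E1 stepwise |·|:
  R → 3
  S → 6
  (R ⋈[e=g] S) → 2
  γ[x; SUM(e)→b]((R ⋈[e=g] S)) → 2
  σ[b>=2](γ[x; SUM(e)→b]((R ⋈[e=g] S))) → 2
  γ[x; MAX(b)→f](σ[b>=2](γ[x; SUM(e)→b]((R ⋈[e=g] S)))) → 2
  T → 5
  (γ[x; MAX(b)→f](σ[b>=2](γ[x; SUM(e)→b]((R ⋈[e=g] S)))) ⋈[f=a] T) → 2
E2 stepwise |·|:
  T → 5
  R → 3
  S → 6
  (R ⋈[e=g] S) → 2
  γ[x; SUM(e)→b]((R ⋈[e=g] S)) → 2
  σ[b>=2](γ[x; SUM(e)→b]((R ⋈[e=g] S))) → 2
  γ[x; MAX(b)→f](σ[b>=2](γ[x; SUM(e)→b]((R ⋈[e=g] S)))) → 2
  (T ⋈[a=f] γ[x; MAX(b)→f](σ[b>=2](γ[x; SUM(e)→b]((R ⋈[e=g] S))))) → 2
  π[x,f,a,c]((T ⋈[a=f] γ[x; MAX(b)→f](σ[b>=2](γ[x; SUM(e)→b]((R ⋈[e=g] S)))))) → 2

E1 and E2 produce the same multiset:
x | f | a | c
p | 5 | 5 | 6
q | 5 | 5 | 6

yes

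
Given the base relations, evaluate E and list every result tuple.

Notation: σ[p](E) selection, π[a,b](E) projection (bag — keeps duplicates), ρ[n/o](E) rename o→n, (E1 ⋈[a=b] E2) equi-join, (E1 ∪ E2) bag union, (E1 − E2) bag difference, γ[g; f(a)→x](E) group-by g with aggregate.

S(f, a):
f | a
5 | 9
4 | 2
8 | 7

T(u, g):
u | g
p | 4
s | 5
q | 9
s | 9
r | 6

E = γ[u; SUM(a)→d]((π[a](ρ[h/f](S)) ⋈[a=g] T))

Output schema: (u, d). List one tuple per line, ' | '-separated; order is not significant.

Per-node cardinality:
  S → 3
  ρ[h/f](S) → 3
  π[a](ρ[h/f](S)) → 3
  T → 5
  (π[a](ρ[h/f](S)) ⋈[a=g] T) → 2
  γ[u; SUM(a)→d]((π[a](ρ[h/f](S)) ⋈[a=g] T)) → 2

== RESULT ==
u | d
q | 9
s | 9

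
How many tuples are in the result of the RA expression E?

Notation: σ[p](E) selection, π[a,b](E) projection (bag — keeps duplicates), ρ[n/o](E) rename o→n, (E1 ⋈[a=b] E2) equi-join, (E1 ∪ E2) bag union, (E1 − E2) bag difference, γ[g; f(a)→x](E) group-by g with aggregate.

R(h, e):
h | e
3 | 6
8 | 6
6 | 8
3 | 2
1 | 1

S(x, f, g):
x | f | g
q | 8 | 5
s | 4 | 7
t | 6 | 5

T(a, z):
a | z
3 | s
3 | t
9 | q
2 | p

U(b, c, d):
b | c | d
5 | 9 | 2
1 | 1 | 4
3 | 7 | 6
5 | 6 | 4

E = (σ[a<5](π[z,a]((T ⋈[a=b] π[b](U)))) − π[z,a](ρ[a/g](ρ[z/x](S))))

Stepwise |·|:
  T → 4
  U → 4
  π[b](U) → 4
  (T ⋈[a=b] π[b](U)) → 2
  π[z,a]((T ⋈[a=b] π[b](U))) → 2
  σ[a<5](π[z,a]((T ⋈[a=b] π[b](U)))) → 2
  S → 3
  ρ[z/x](S) → 3
  ρ[a/g](ρ[z/x](S)) → 3
  π[z,a](ρ[a/g](ρ[z/x](S))) → 3
  (σ[a<5](π[z,a]((T ⋈[a=b] π[b](U)))) − π[z,a](ρ[a/g](ρ[z/x](S)))) → 2

|E| = 2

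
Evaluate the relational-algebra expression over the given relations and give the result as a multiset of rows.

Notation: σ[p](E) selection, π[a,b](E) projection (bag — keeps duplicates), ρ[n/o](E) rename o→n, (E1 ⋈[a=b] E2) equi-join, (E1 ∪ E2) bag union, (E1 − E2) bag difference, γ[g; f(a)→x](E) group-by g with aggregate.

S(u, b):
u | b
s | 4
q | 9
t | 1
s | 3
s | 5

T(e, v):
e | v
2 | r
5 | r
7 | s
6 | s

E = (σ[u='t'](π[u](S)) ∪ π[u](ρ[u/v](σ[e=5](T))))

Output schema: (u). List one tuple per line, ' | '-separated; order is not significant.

Per-node cardinality:
  S → 5
  π[u](S) → 5
  σ[u='t'](π[u](S)) → 1
  T → 4
  σ[e=5](T) → 1
  ρ[u/v](σ[e=5](T)) → 1
  π[u](ρ[u/v](σ[e=5](T))) → 1
  (σ[u='t'](π[u](S)) ∪ π[u](ρ[u/v](σ[e=5](T)))) → 2

== RESULT ==
u
r
t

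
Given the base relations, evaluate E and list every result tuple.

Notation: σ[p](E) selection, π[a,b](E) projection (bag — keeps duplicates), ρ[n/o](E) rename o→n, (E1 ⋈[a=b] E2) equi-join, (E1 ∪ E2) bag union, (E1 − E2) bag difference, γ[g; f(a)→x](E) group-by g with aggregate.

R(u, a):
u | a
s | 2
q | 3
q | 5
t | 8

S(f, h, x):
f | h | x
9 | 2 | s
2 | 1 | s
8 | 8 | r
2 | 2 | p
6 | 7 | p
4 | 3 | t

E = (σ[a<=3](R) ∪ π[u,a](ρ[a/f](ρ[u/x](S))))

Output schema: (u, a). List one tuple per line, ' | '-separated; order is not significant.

Subexpression sizes:
  R → 4
  σ[a<=3](R) → 2
  S → 6
  ρ[u/x](S) → 6
  ρ[a/f](ρ[u/x](S)) → 6
  π[u,a](ρ[a/f](ρ[u/x](S))) → 6
  (σ[a<=3](R) ∪ π[u,a](ρ[a/f](ρ[u/x](S)))) → 8

== RESULT ==
u | a
p | 2
p | 6
q | 3
r | 8
s | 2
s | 2
s | 9
t | 4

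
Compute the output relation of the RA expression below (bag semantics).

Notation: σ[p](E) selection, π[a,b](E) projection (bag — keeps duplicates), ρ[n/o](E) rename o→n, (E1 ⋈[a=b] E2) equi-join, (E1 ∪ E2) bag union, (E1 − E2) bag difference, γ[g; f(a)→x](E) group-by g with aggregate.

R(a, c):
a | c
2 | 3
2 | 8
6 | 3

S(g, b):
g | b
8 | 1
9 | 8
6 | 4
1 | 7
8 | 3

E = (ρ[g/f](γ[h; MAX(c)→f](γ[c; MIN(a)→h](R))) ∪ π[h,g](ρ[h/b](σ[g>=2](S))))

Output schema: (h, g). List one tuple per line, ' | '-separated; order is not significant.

Stepwise |·|:
  R → 3
  γ[c; MIN(a)→h](R) → 2
  γ[h; MAX(c)→f](γ[c; MIN(a)→h](R)) → 1
  ρ[g/f](γ[h; MAX(c)→f](γ[c; MIN(a)→h](R))) → 1
  S → 5
  σ[g>=2](S) → 4
  ρ[h/b](σ[g>=2](S)) → 4
  π[h,g](ρ[h/b](σ[g>=2](S))) → 4
  (ρ[g/f](γ[h; MAX(c)→f](γ[c; MIN(a)→h](R))) ∪ π[h,g](ρ[h/b](σ[g>=2](S)))) → 5

== RESULT ==
h | g
1 | 8
2 | 8
3 | 8
4 | 6
8 | 9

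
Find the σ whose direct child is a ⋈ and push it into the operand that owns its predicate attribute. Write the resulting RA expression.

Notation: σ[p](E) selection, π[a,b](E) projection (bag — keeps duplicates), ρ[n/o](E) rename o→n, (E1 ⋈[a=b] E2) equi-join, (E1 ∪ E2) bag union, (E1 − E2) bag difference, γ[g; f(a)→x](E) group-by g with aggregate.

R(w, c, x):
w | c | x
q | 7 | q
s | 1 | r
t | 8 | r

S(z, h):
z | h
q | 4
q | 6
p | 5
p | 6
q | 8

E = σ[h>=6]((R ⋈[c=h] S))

σ filters on h, owned by the right side.
E' = (R ⋈[c=h] σ[h>=6](S))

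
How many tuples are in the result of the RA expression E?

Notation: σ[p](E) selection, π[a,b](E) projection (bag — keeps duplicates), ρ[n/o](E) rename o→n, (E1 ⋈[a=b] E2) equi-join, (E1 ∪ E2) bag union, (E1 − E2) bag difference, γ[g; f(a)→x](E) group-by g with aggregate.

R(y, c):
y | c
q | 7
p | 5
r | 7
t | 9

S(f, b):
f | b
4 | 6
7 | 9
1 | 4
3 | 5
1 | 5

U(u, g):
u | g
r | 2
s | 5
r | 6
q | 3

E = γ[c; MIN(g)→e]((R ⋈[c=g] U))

Stepwise |·|:
  R → 4
  U → 4
  (R ⋈[c=g] U) → 1
  γ[c; MIN(g)→e]((R ⋈[c=g] U)) → 1

|E| = 1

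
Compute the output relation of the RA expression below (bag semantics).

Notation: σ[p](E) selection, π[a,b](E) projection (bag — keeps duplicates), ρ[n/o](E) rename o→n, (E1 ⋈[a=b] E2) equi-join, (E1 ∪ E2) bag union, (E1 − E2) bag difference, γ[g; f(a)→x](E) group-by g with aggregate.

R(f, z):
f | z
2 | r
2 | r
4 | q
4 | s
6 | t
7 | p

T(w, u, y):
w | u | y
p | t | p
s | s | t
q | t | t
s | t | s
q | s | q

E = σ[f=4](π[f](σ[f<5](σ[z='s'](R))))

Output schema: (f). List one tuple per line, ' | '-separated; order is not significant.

Row counts bottom-up:
  R → 6
  σ[z='s'](R) → 1
  σ[f<5](σ[z='s'](R)) → 1
  π[f](σ[f<5](σ[z='s'](R))) → 1
  σ[f=4](π[f](σ[f<5](σ[z='s'](R)))) → 1

== RESULT ==
f
4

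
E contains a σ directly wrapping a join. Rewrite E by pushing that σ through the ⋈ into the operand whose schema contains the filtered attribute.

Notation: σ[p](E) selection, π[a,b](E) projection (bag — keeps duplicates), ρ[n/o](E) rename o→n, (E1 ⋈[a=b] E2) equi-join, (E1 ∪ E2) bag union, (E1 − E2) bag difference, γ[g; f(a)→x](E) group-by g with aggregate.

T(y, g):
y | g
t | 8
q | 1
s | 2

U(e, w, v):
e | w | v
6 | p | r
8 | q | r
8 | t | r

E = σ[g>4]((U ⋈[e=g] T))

σ filters on g, owned by the right side.
E' = (U ⋈[e=g] σ[g>4](T))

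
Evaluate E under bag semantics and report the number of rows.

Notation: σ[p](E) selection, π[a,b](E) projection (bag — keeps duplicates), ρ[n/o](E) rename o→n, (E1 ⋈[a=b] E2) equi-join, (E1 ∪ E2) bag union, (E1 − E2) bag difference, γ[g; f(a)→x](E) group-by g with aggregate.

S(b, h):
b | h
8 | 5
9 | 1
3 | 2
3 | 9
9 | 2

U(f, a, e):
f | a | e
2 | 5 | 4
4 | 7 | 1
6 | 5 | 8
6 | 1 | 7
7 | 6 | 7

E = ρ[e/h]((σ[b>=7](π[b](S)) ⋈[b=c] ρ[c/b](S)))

Per-node cardinality:
  S → 5
  π[b](S) → 5
  σ[b>=7](π[b](S)) → 3
  S → 5
  ρ[c/b](S) → 5
  (σ[b>=7](π[b](S)) ⋈[b=c] ρ[c/b](S)) → 5
  ρ[e/h]((σ[b>=7](π[b](S)) ⋈[b=c] ρ[c/b](S))) → 5

|E| = 5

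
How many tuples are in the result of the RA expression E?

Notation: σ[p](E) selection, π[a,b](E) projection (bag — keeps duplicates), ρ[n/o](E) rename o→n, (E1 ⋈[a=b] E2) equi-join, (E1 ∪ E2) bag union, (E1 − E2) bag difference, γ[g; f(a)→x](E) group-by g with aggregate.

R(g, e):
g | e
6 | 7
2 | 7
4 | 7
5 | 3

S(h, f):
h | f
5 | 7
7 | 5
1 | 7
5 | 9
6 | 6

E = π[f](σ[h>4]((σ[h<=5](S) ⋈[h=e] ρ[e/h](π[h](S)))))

Per-node cardinality:
  S → 5
  σ[h<=5](S) → 3
  S → 5
  π[h](S) → 5
  ρ[e/h](π[h](S)) → 5
  (σ[h<=5](S) ⋈[h=e] ρ[e/h](π[h](S))) → 5
  σ[h>4]((σ[h<=5](S) ⋈[h=e] ρ[e/h](π[h](S)))) → 4
  π[f](σ[h>4]((σ[h<=5](S) ⋈[h=e] ρ[e/h](π[h](S))))) → 4

|E| = 4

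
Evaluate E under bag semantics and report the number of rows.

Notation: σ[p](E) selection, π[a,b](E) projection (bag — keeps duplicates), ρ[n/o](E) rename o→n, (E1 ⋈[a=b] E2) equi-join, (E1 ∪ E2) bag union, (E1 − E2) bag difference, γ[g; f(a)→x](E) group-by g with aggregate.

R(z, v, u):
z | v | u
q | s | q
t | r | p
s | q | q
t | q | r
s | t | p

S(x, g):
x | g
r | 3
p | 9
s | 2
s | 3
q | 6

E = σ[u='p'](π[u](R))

Subexpression sizes:
  R → 5
  π[u](R) → 5
  σ[u='p'](π[u](R)) → 2

|E| = 2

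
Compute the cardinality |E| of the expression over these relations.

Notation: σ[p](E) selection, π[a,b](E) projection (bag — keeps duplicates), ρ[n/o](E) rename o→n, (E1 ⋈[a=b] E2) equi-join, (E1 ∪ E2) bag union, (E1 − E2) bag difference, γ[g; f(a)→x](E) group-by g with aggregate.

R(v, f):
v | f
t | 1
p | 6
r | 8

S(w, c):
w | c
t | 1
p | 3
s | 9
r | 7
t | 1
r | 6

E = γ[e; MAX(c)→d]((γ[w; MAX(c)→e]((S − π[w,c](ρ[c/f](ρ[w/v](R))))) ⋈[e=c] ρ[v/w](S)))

Subexpression sizes:
  S → 6
  R → 3
  ρ[w/v](R) → 3
  ρ[c/f](ρ[w/v](R)) → 3
  π[w,c](ρ[c/f](ρ[w/v](R))) → 3
  (S − π[w,c](ρ[c/f](ρ[w/v](R)))) → 5
  γ[w; MAX(c)→e]((S − π[w,c](ρ[c/f](ρ[w/v](R))))) → 4
  S → 6
  ρ[v/w](S) → 6
  (γ[w; MAX(c)→e]((S − π[w,c](ρ[c/f](ρ[w/v](R))))) ⋈[e=c] ρ[v/w](S)) → 5
  γ[e; MAX(c)→d]((γ[w; MAX(c)→e]((S − π[w,c](ρ[c/f](ρ[w/v](R))))) ⋈[e=c] ρ[v/w](S))) → 4

|E| = 4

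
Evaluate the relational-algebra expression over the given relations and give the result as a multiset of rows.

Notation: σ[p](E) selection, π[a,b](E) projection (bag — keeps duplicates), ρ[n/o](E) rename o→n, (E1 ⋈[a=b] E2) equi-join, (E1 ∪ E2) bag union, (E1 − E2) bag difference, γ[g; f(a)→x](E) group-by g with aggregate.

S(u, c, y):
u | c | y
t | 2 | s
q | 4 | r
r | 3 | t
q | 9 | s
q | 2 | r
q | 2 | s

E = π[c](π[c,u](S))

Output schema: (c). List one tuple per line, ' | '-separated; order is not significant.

Subexpression sizes:
  S → 6
  π[c,u](S) → 6
  π[c](π[c,u](S)) → 6

== RESULT ==
c
2
2
2
3
4
9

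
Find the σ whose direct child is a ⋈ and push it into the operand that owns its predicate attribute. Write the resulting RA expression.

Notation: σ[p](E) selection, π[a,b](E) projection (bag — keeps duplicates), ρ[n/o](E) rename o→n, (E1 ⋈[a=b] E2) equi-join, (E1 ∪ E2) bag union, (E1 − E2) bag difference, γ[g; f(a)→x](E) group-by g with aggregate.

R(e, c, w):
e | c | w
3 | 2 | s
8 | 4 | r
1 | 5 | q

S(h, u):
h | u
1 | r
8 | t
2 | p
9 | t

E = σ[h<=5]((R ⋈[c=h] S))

σ filters on h, owned by the right side.
E' = (R ⋈[c=h] σ[h<=5](S))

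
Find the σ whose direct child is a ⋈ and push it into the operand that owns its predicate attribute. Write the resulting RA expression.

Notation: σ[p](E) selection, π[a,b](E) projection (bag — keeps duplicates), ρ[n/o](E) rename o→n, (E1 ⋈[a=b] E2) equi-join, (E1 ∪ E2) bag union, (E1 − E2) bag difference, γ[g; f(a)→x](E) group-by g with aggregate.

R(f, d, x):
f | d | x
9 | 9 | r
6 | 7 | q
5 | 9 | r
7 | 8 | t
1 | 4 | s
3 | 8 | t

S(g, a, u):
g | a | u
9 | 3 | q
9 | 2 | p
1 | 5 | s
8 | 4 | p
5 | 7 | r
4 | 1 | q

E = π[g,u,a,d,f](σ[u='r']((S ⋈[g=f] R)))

σ filters on u, owned by the left side.
E' = π[g,u,a,d,f]((σ[u='r'](S) ⋈[g=f] R))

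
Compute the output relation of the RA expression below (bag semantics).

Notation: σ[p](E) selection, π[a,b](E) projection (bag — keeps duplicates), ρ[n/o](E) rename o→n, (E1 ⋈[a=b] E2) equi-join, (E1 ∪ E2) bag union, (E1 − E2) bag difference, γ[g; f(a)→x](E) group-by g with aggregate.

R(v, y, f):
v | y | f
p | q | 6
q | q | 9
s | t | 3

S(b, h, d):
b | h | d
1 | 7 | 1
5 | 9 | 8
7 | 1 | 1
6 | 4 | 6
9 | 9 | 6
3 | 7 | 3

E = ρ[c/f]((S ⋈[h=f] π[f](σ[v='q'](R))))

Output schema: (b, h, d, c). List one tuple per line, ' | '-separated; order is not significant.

Row counts bottom-up:
  S → 6
  R → 3
  σ[v='q'](R) → 1
  π[f](σ[v='q'](R)) → 1
  (S ⋈[h=f] π[f](σ[v='q'](R))) → 2
  ρ[c/f]((S ⋈[h=f] π[f](σ[v='q'](R)))) → 2

== RESULT ==
b | h | d | c
5 | 9 | 8 | 9
9 | 9 | 6 | 9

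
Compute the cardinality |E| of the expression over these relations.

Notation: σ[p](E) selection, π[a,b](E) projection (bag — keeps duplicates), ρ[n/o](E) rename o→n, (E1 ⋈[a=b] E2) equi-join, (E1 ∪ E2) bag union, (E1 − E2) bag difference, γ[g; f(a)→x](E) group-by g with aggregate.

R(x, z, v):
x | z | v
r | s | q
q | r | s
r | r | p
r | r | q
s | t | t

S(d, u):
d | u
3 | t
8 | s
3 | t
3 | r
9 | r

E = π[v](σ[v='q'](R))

Subexpression sizes:
  R → 5
  σ[v='q'](R) → 2
  π[v](σ[v='q'](R)) → 2

|E| = 2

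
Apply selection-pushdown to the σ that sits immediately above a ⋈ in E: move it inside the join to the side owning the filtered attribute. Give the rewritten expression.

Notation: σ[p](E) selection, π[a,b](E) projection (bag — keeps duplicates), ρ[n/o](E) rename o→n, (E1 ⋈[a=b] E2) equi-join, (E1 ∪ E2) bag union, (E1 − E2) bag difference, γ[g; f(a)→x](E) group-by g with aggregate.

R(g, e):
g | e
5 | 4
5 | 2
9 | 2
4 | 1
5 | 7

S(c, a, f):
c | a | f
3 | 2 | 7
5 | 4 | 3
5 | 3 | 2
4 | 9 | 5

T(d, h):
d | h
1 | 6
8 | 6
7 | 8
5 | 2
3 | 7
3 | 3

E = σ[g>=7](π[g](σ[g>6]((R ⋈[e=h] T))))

σ filters on g, owned by the left side.
E' = σ[g>=7](π[g]((σ[g>6](R) ⋈[e=h] T)))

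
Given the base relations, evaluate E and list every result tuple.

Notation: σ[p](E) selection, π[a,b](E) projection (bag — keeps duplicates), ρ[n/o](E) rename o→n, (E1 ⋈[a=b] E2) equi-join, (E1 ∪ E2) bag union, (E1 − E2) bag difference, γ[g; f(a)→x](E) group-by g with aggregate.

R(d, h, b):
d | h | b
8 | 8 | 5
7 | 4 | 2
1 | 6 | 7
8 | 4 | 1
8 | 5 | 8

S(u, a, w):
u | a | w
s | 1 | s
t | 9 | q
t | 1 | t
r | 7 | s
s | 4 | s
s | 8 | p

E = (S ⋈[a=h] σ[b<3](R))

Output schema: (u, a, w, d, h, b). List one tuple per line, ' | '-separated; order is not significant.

Row counts bottom-up:
  S → 6
  R → 5
  σ[b<3](R) → 2
  (S ⋈[a=h] σ[b<3](R)) → 2

== RESULT ==
u | a | w | d | h | b
s | 4 | s | 7 | 4 | 2
s | 4 | s | 8 | 4 | 1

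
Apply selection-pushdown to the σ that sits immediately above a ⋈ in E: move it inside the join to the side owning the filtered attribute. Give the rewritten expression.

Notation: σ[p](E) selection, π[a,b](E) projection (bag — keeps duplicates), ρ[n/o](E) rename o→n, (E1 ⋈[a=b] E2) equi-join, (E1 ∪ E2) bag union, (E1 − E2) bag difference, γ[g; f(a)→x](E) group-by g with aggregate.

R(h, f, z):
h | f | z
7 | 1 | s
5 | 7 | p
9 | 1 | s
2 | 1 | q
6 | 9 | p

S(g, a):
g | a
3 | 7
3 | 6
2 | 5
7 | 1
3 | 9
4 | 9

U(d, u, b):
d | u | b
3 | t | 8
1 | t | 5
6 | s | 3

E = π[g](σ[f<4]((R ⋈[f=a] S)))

σ filters on f, owned by the left side.
E' = π[g]((σ[f<4](R) ⋈[f=a] S))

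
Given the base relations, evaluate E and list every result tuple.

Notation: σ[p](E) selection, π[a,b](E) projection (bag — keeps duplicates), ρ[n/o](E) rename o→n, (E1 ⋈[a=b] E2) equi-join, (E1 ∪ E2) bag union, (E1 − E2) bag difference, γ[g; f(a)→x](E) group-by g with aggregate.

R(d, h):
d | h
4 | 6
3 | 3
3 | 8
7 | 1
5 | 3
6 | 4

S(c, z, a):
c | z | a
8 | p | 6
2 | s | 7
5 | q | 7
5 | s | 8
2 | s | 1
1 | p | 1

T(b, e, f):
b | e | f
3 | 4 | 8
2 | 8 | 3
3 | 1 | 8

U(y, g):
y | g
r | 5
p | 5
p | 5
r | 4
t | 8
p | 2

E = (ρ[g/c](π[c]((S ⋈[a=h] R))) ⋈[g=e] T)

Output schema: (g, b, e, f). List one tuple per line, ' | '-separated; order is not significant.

Row counts bottom-up:
  S → 6
  R → 6
  (S ⋈[a=h] R) → 4
  π[c]((S ⋈[a=h] R)) → 4
  ρ[g/c](π[c]((S ⋈[a=h] R))) → 4
  T → 3
  (ρ[g/c](π[c]((S ⋈[a=h] R))) ⋈[g=e] T) → 2

== RESULT ==
g | b | e | f
1 | 3 | 1 | 8
8 | 2 | 8 | 3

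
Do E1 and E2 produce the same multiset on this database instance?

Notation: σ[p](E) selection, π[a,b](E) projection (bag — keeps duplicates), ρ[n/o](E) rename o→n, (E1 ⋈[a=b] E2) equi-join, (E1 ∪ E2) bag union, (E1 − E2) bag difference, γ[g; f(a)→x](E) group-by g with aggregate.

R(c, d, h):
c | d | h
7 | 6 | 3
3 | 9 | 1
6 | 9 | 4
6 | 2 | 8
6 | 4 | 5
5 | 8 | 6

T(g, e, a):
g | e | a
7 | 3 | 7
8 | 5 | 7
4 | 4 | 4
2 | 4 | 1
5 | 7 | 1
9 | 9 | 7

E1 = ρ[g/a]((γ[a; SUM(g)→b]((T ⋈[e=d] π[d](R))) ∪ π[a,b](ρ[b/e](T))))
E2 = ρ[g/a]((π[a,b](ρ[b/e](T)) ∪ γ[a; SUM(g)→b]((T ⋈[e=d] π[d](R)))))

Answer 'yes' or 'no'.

E1 per-node cardinality:
  T → 6
  R → 6
  π[d](R) → 6
  (T ⋈[e=d] π[d](R)) → 4
  γ[a; SUM(g)→b]((T ⋈[e=d] π[d](R))) → 3
  T → 6
  ρ[b/e](T) → 6
  π[a,b](ρ[b/e](T)) → 6
  (γ[a; SUM(g)→b]((T ⋈[e=d] π[d](R))) ∪ π[a,b](ρ[b/e](T))) → 9
  ρ[g/a]((γ[a; SUM(g)→b]((T ⋈[e=d] π[d](R))) ∪ π[a,b](ρ[b/e](T)))) → 9
E2 per-node cardinality:
  T → 6
  ρ[b/e](T) → 6
  π[a,b](ρ[b/e](T)) → 6
  T → 6
  R → 6
  π[d](R) → 6
  (T ⋈[e=d] π[d](R)) → 4
  γ[a; SUM(g)→b]((T ⋈[e=d] π[d](R))) → 3
  (π[a,b](ρ[b/e](T)) ∪ γ[a; SUM(g)→b]((T ⋈[e=d] π[d](R)))) → 9
  ρ[g/a]((π[a,b](ρ[b/e](T)) ∪ γ[a; SUM(g)→b]((T ⋈[e=d] π[d](R))))) → 9

E1 and E2 produce the same multiset:
g | b
1 | 2
1 | 4
1 | 7
4 | 4
4 | 4
7 | 3
7 | 5
7 | 9
7 | 18

yes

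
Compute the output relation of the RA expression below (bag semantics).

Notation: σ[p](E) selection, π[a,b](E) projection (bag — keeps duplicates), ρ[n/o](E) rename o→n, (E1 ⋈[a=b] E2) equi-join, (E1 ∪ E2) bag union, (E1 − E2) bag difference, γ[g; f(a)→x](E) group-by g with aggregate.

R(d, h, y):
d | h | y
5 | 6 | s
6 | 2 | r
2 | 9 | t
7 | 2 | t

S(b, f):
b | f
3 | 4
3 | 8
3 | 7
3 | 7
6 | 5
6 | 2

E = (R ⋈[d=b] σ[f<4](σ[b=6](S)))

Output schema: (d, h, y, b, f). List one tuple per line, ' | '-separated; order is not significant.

Per-node cardinality:
  R → 4
  S → 6
  σ[b=6](S) → 2
  σ[f<4](σ[b=6](S)) → 1
  (R ⋈[d=b] σ[f<4](σ[b=6](S))) → 1

== RESULT ==
d | h | y | b | f
6 | 2 | r | 6 | 2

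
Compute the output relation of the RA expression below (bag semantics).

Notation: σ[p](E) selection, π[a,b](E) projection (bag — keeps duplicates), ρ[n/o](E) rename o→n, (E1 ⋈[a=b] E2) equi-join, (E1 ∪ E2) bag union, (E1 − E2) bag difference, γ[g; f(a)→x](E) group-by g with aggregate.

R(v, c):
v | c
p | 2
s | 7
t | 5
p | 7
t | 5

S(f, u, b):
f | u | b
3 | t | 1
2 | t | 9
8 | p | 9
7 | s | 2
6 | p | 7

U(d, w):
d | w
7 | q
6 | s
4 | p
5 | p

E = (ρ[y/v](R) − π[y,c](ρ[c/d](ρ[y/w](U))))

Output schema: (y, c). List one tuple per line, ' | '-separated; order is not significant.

Stepwise |·|:
  R → 5
  ρ[y/v](R) → 5
  U → 4
  ρ[y/w](U) → 4
  ρ[c/d](ρ[y/w](U)) → 4
  π[y,c](ρ[c/d](ρ[y/w](U))) → 4
  (ρ[y/v](R) − π[y,c](ρ[c/d](ρ[y/w](U)))) → 5

== RESULT ==
y | c
p | 2
p | 7
s | 7
t | 5
t | 5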